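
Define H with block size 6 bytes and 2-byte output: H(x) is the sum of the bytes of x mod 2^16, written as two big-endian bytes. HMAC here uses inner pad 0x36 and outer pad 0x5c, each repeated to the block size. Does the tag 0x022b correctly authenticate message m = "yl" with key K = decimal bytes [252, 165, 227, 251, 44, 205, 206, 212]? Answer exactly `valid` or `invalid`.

valid

Key decimal bytes [252, 165, 227, 251, 44, 205, 206, 212] = fc a5 e3 fb 2c cd ce d4 is 8 bytes > B = 6, so hash it first: H(key) = 06 1a, then zero-pad to 6 bytes: K' = 06 1a 00 00 00 00.
K' ⊕ ipad = 30 2c 36 36 36 36; K' ⊕ opad = 5a 46 5c 5c 5c 5c.
Inner hash: sum = 48+44+54+54+54+54+121+108 = 537 → 02 19.
Outer hash (recomputed tag): sum = 90+70+92+92+92+92+2+25 = 555 → 02 2b.
Recomputed tag = 022b; claimed = 022b → match.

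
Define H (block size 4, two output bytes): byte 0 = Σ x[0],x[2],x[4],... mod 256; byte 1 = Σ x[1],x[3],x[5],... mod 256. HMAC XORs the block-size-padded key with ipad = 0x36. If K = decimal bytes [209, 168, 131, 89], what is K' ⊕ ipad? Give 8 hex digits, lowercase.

e79eb56f

Key decimal bytes [209, 168, 131, 89] = d1 a8 83 59 is exactly B = 4 bytes: K' = d1 a8 83 59.
XOR each byte with 0x36: d1⊕36=e7, a8⊕36=9e, 83⊕36=b5, 59⊕36=6f.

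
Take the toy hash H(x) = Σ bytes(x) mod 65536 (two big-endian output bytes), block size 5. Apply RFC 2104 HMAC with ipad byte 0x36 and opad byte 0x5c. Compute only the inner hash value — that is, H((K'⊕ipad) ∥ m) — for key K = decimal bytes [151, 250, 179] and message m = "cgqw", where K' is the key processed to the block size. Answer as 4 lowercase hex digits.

Key decimal bytes [151, 250, 179] = 97 fa b3 is 3 bytes ≤ B = 5; zero-pad to 5 bytes: K' = 97 fa b3 00 00.
K' ⊕ ipad = a1 cc 85 36 36.
Inner input = a1 cc 85 36 36 ∥ 63 67 71 77.
Inner hash: sum = 161+204+133+54+54+99+103+113+119 = 1040 → 04 10.

0410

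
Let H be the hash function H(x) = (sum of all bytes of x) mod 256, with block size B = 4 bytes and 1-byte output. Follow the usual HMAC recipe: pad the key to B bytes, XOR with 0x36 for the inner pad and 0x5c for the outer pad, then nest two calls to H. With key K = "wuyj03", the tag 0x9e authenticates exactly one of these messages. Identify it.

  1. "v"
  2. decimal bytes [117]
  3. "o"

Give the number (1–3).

Key "wuyj03" = 77 75 79 6a 30 33 is 6 bytes > B = 4, so hash it first: H(key) = 32, then zero-pad to 4 bytes: K' = 32 00 00 00.
K' ⊕ ipad = 04 36 36 36; K' ⊕ opad = 6e 5c 5c 5c.
m1: inner = H(04 36 36 36 76) = 1c; tag = H(6e 5c 5c 5c 1c) = 9e ← matches
m2: inner = H(04 36 36 36 75) = 1b; tag = H(6e 5c 5c 5c 1b) = 9d
m3: inner = H(04 36 36 36 6f) = 15; tag = H(6e 5c 5c 5c 15) = 97

1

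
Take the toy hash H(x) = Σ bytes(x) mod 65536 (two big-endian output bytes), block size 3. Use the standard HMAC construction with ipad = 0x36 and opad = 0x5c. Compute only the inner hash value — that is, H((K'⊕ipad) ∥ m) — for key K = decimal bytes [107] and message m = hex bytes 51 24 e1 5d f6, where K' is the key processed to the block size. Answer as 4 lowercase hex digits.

Key decimal bytes [107] = 6b is 1 byte ≤ B = 3; zero-pad to 3 bytes: K' = 6b 00 00.
K' ⊕ ipad = 5d 36 36.
Inner input = 5d 36 36 ∥ 51 24 e1 5d f6.
Inner hash: sum = 93+54+54+81+36+225+93+246 = 882 → 03 72.

0372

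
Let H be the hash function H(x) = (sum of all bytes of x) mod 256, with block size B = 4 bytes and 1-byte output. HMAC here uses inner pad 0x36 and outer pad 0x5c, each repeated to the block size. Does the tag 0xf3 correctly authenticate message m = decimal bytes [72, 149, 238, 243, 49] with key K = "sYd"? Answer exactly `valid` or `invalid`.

Key "sYd" = 73 59 64 is 3 bytes ≤ B = 4; zero-pad to 4 bytes: K' = 73 59 64 00.
K' ⊕ ipad = 45 6f 52 36; K' ⊕ opad = 2f 05 38 5c.
Inner hash: sum = 69+111+82+54+72+149+238+243+49 = 1067; mod 256 = 43 → 2b.
Outer hash (recomputed tag): sum = 47+5+56+92+43 = 243 → f3.
Recomputed tag = f3; claimed = f3 → match.

valid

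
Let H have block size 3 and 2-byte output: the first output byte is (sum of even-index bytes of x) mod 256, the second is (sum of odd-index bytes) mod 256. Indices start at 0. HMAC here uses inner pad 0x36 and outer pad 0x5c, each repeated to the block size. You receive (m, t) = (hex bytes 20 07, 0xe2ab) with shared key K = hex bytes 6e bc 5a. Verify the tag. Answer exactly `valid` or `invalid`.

valid

Key hex bytes 6e bc 5a is exactly B = 3 bytes: K' = 6e bc 5a.
K' ⊕ ipad = 58 8a 6c; K' ⊕ opad = 32 e0 06.
Inner hash: even-index sum = 203 mod 256 = 203; odd-index sum = 170 mod 256 = 170 → cb aa.
Outer hash (recomputed tag): even-index sum = 226 mod 256 = 226; odd-index sum = 427 mod 256 = 171 → e2 ab.
Recomputed tag = e2ab; claimed = e2ab → match.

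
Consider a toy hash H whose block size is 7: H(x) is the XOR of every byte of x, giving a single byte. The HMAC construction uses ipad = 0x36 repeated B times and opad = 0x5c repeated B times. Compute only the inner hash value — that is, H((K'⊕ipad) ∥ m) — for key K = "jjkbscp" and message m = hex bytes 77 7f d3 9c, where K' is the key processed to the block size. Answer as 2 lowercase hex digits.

18

Key "jjkbscp" = 6a 6a 6b 62 73 63 70 is exactly B = 7 bytes: K' = 6a 6a 6b 62 73 63 70.
K' ⊕ ipad = 5c 5c 5d 54 45 55 46.
Inner input = 5c 5c 5d 54 45 55 46 ∥ 77 7f d3 9c.
Inner hash: XOR 5c⊕5c⊕5d⊕54⊕45⊕55⊕46⊕77⊕7f⊕d3⊕9c = 18.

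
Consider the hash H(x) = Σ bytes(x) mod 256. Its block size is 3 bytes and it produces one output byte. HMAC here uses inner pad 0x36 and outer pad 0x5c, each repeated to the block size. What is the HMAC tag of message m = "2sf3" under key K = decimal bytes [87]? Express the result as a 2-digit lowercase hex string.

ce

Key decimal bytes [87] = 57 is 1 byte ≤ B = 3; zero-pad to 3 bytes: K' = 57 00 00.
K' ⊕ ipad = 61 36 36.  K' ⊕ opad = 0b 5c 5c.
Inner input = (K'⊕ipad) ∥ m = 61 36 36 ∥ 32 73 66 33.
Inner hash: sum = 97+54+54+50+115+102+51 = 523; mod 256 = 11 → 0b.
Outer input = (K'⊕opad) ∥ inner = 0b 5c 5c ∥ 0b.
Outer hash (tag): sum = 11+92+92+11 = 206 → ce.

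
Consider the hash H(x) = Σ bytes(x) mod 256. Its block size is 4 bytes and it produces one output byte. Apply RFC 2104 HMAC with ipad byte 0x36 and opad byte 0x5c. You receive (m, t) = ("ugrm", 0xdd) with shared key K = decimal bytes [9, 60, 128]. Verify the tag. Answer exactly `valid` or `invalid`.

valid

Key decimal bytes [9, 60, 128] = 09 3c 80 is 3 bytes ≤ B = 4; zero-pad to 4 bytes: K' = 09 3c 80 00.
K' ⊕ ipad = 3f 0a b6 36; K' ⊕ opad = 55 60 dc 5c.
Inner hash: sum = 63+10+182+54+117+103+114+109 = 752; mod 256 = 240 → f0.
Outer hash (recomputed tag): sum = 85+96+220+92+240 = 733; mod 256 = 221 → dd.
Recomputed tag = dd; claimed = dd → match.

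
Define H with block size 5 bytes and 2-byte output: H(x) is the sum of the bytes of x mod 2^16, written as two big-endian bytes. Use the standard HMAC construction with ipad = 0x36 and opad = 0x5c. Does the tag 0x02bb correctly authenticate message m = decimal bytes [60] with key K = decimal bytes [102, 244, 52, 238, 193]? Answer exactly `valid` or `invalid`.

Key decimal bytes [102, 244, 52, 238, 193] = 66 f4 34 ee c1 is exactly B = 5 bytes: K' = 66 f4 34 ee c1.
K' ⊕ ipad = 50 c2 02 d8 f7; K' ⊕ opad = 3a a8 68 b2 9d.
Inner hash: sum = 80+194+2+216+247+60 = 799 → 03 1f.
Outer hash (recomputed tag): sum = 58+168+104+178+157+3+31 = 699 → 02 bb.
Recomputed tag = 02bb; claimed = 02bb → match.

valid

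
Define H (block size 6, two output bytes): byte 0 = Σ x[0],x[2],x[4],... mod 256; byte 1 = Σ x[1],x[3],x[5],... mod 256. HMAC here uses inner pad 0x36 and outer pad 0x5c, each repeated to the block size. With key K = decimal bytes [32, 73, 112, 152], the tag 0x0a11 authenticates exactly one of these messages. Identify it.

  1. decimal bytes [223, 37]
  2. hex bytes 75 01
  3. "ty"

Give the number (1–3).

3

Key decimal bytes [32, 73, 112, 152] = 20 49 70 98 is 4 bytes ≤ B = 6; zero-pad to 6 bytes: K' = 20 49 70 98 00 00.
K' ⊕ ipad = 16 7f 46 ae 36 36; K' ⊕ opad = 7c 15 2c c4 5c 5c.
m1: inner = H(16 7f 46 ae 36 36 df 25) = 71 88; tag = H(7c 15 2c c4 5c 5c 71 88) = 75bd
m2: inner = H(16 7f 46 ae 36 36 75 01) = 07 64; tag = H(7c 15 2c c4 5c 5c 07 64) = 0b99
m3: inner = H(16 7f 46 ae 36 36 74 79) = 06 dc; tag = H(7c 15 2c c4 5c 5c 06 dc) = 0a11 ← matches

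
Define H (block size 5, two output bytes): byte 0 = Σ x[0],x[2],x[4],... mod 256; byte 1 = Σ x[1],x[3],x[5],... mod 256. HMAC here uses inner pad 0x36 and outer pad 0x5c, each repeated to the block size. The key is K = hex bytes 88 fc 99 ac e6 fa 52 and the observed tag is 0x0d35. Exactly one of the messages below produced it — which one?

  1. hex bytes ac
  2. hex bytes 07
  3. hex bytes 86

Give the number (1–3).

3

Key hex bytes 88 fc 99 ac e6 fa 52 is 7 bytes > B = 5, so hash it first: H(key) = 59 a2, then zero-pad to 5 bytes: K' = 59 a2 00 00 00.
K' ⊕ ipad = 6f 94 36 36 36; K' ⊕ opad = 05 fe 5c 5c 5c.
m1: inner = H(6f 94 36 36 36 ac) = db 76; tag = H(05 fe 5c 5c 5c db 76) = 3335
m2: inner = H(6f 94 36 36 36 07) = db d1; tag = H(05 fe 5c 5c 5c db d1) = 8e35
m3: inner = H(6f 94 36 36 36 86) = db 50; tag = H(05 fe 5c 5c 5c db 50) = 0d35 ← matches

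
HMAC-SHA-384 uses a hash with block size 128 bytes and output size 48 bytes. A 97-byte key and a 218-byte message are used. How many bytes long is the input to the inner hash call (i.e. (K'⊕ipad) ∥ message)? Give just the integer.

Key is 97 ≤ 128 bytes, zero-padded: |K'| = 128.
Inner input = (K'⊕ipad) ∥ m → 128 + 218 = 346 bytes.

346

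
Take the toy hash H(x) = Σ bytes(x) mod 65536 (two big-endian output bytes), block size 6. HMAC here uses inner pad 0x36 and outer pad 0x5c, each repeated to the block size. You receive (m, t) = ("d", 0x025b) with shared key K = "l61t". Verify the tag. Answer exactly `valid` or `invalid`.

Key "l61t" = 6c 36 31 74 is 4 bytes ≤ B = 6; zero-pad to 6 bytes: K' = 6c 36 31 74 00 00.
K' ⊕ ipad = 5a 00 07 42 36 36; K' ⊕ opad = 30 6a 6d 28 5c 5c.
Inner hash: sum = 90+0+7+66+54+54+100 = 371 → 01 73.
Outer hash (recomputed tag): sum = 48+106+109+40+92+92+1+115 = 603 → 02 5b.
Recomputed tag = 025b; claimed = 025b → match.

valid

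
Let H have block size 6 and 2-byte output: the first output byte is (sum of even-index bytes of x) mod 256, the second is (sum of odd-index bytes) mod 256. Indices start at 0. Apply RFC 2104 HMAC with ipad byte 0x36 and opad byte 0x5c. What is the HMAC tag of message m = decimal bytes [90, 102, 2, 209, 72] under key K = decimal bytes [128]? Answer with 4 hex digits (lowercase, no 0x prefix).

Key decimal bytes [128] = 80 is 1 byte ≤ B = 6; zero-pad to 6 bytes: K' = 80 00 00 00 00 00.
K' ⊕ ipad = b6 36 36 36 36 36.  K' ⊕ opad = dc 5c 5c 5c 5c 5c.
Inner input = (K'⊕ipad) ∥ m = b6 36 36 36 36 36 ∥ 5a 66 02 d1 48.
Inner hash: even-index sum = 454 mod 256 = 198; odd-index sum = 473 mod 256 = 217 → c6 d9.
Outer input = (K'⊕opad) ∥ inner = dc 5c 5c 5c 5c 5c ∥ c6 d9.
Outer hash (tag): even-index sum = 602 mod 256 = 90; odd-index sum = 493 mod 256 = 237 → 5a ed.

5aed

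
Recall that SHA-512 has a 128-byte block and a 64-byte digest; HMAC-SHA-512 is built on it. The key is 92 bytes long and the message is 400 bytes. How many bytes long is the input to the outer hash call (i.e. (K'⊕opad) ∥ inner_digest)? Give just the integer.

192

Key is 92 ≤ 128 bytes, zero-padded: |K'| = 128.
Outer input = (K'⊕opad) ∥ H(inner) → 128 + 64 = 192 bytes.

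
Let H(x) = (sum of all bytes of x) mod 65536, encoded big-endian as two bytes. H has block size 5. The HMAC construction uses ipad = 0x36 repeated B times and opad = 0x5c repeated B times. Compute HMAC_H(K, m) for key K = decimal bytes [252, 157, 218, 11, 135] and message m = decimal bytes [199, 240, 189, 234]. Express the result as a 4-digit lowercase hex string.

Key decimal bytes [252, 157, 218, 11, 135] = fc 9d da 0b 87 is exactly B = 5 bytes: K' = fc 9d da 0b 87.
K' ⊕ ipad = ca ab ec 3d b1.  K' ⊕ opad = a0 c1 86 57 db.
Inner input = (K'⊕ipad) ∥ m = ca ab ec 3d b1 ∥ c7 f0 bd ea.
Inner hash: sum = 202+171+236+61+177+199+240+189+234 = 1709 → 06 ad.
Outer input = (K'⊕opad) ∥ inner = a0 c1 86 57 db ∥ 06 ad.
Outer hash (tag): sum = 160+193+134+87+219+6+173 = 972 → 03 cc.

03cc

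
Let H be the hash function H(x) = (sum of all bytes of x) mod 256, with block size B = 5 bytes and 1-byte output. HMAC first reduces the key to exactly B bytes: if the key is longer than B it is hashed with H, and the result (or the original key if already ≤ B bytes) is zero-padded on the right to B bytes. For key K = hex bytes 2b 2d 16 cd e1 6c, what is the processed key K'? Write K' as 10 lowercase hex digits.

8800000000

|K| = 6 > B = 5, so first hash the key.
H(K): sum = 43+45+22+205+225+108 = 648; mod 256 = 136 → 88.
Zero-pad H(K) = 88 to 5 bytes: K' = 88 00 00 00 00.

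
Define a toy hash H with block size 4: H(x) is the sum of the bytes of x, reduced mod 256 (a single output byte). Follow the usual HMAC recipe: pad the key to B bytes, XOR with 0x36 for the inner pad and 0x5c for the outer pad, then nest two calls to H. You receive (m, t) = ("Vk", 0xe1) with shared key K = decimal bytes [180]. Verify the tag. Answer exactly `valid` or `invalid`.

valid

Key decimal bytes [180] = b4 is 1 byte ≤ B = 4; zero-pad to 4 bytes: K' = b4 00 00 00.
K' ⊕ ipad = 82 36 36 36; K' ⊕ opad = e8 5c 5c 5c.
Inner hash: sum = 130+54+54+54+86+107 = 485; mod 256 = 229 → e5.
Outer hash (recomputed tag): sum = 232+92+92+92+229 = 737; mod 256 = 225 → e1.
Recomputed tag = e1; claimed = e1 → match.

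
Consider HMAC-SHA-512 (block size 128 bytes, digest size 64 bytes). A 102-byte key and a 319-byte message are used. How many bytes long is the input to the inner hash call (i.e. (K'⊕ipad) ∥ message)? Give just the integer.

Key is 102 ≤ 128 bytes, zero-padded: |K'| = 128.
Inner input = (K'⊕ipad) ∥ m → 128 + 319 = 447 bytes.

447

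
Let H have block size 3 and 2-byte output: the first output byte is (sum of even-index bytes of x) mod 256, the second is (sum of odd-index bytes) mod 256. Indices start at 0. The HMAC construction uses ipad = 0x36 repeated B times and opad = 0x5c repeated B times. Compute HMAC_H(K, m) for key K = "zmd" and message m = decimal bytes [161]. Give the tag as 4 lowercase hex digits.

Key "zmd" = 7a 6d 64 is exactly B = 3 bytes: K' = 7a 6d 64.
K' ⊕ ipad = 4c 5b 52.  K' ⊕ opad = 26 31 38.
Inner input = (K'⊕ipad) ∥ m = 4c 5b 52 ∥ a1.
Inner hash: even-index sum = 158 mod 256 = 158; odd-index sum = 252 mod 256 = 252 → 9e fc.
Outer input = (K'⊕opad) ∥ inner = 26 31 38 ∥ 9e fc.
Outer hash (tag): even-index sum = 346 mod 256 = 90; odd-index sum = 207 mod 256 = 207 → 5a cf.

5acf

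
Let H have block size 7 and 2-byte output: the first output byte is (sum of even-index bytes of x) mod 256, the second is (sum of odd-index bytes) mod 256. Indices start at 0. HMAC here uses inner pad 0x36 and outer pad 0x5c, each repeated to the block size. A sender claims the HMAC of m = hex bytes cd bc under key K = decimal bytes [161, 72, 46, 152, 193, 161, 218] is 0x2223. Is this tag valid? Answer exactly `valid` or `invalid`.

Key decimal bytes [161, 72, 46, 152, 193, 161, 218] = a1 48 2e 98 c1 a1 da is exactly B = 7 bytes: K' = a1 48 2e 98 c1 a1 da.
K' ⊕ ipad = 97 7e 18 ae f7 97 ec; K' ⊕ opad = fd 14 72 c4 9d fd 86.
Inner hash: even-index sum = 846 mod 256 = 78; odd-index sum = 656 mod 256 = 144 → 4e 90.
Outer hash (recomputed tag): even-index sum = 802 mod 256 = 34; odd-index sum = 547 mod 256 = 35 → 22 23.
Recomputed tag = 2223; claimed = 2223 → match.

valid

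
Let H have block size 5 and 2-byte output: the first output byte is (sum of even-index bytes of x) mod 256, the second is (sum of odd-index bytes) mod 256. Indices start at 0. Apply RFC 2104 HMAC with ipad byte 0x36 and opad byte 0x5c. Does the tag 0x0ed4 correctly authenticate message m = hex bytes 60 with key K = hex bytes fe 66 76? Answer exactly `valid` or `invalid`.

Key hex bytes fe 66 76 is 3 bytes ≤ B = 5; zero-pad to 5 bytes: K' = fe 66 76 00 00.
K' ⊕ ipad = c8 50 40 36 36; K' ⊕ opad = a2 3a 2a 5c 5c.
Inner hash: even-index sum = 318 mod 256 = 62; odd-index sum = 230 mod 256 = 230 → 3e e6.
Outer hash (recomputed tag): even-index sum = 526 mod 256 = 14; odd-index sum = 212 mod 256 = 212 → 0e d4.
Recomputed tag = 0ed4; claimed = 0ed4 → match.

valid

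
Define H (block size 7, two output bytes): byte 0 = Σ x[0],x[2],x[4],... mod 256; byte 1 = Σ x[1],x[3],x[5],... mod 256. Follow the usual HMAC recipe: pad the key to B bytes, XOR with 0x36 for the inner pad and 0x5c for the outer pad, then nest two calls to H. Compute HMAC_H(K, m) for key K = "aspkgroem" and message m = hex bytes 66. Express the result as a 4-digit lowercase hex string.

Key "aspkgroem" = 61 73 70 6b 67 72 6f 65 6d is 9 bytes > B = 7, so hash it first: H(key) = 14 b5, then zero-pad to 7 bytes: K' = 14 b5 00 00 00 00 00.
K' ⊕ ipad = 22 83 36 36 36 36 36.  K' ⊕ opad = 48 e9 5c 5c 5c 5c 5c.
Inner input = (K'⊕ipad) ∥ m = 22 83 36 36 36 36 36 ∥ 66.
Inner hash: even-index sum = 196 mod 256 = 196; odd-index sum = 341 mod 256 = 85 → c4 55.
Outer input = (K'⊕opad) ∥ inner = 48 e9 5c 5c 5c 5c 5c ∥ c4 55.
Outer hash (tag): even-index sum = 433 mod 256 = 177; odd-index sum = 613 mod 256 = 101 → b1 65.

b165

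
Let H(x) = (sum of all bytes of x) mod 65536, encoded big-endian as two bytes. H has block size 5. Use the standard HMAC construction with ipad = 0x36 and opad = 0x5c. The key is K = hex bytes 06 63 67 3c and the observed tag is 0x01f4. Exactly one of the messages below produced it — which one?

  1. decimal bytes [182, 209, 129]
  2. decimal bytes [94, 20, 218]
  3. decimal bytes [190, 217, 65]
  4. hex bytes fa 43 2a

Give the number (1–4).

Key hex bytes 06 63 67 3c is 4 bytes ≤ B = 5; zero-pad to 5 bytes: K' = 06 63 67 3c 00.
K' ⊕ ipad = 30 55 51 0a 36; K' ⊕ opad = 5a 3f 3b 60 5c.
m1: inner = H(30 55 51 0a 36 b6 d1 81) = 03 1e; tag = H(5a 3f 3b 60 5c 03 1e) = 01b1
m2: inner = H(30 55 51 0a 36 5e 14 da) = 02 62; tag = H(5a 3f 3b 60 5c 02 62) = 01f4 ← matches
m3: inner = H(30 55 51 0a 36 be d9 41) = 02 ee; tag = H(5a 3f 3b 60 5c 02 ee) = 0280
m4: inner = H(30 55 51 0a 36 fa 43 2a) = 02 7d; tag = H(5a 3f 3b 60 5c 02 7d) = 020f

2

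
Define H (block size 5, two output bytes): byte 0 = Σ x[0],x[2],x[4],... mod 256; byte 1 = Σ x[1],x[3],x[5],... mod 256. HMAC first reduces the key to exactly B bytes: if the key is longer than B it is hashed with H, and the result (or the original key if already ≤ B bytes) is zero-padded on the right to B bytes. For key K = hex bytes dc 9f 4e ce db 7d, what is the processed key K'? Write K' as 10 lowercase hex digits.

|K| = 6 > B = 5, so first hash the key.
H(K): even-index sum = 517 mod 256 = 5; odd-index sum = 490 mod 256 = 234 → 05 ea.
Zero-pad H(K) = 05 ea to 5 bytes: K' = 05 ea 00 00 00.

05ea000000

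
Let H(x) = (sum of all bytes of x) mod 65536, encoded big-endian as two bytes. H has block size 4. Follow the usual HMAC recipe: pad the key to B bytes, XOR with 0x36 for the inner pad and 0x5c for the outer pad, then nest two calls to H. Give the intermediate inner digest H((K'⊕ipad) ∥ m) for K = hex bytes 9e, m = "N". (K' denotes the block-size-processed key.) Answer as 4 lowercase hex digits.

Key hex bytes 9e is 1 byte ≤ B = 4; zero-pad to 4 bytes: K' = 9e 00 00 00.
K' ⊕ ipad = a8 36 36 36.
Inner input = a8 36 36 36 ∥ 4e.
Inner hash: sum = 168+54+54+54+78 = 408 → 01 98.

0198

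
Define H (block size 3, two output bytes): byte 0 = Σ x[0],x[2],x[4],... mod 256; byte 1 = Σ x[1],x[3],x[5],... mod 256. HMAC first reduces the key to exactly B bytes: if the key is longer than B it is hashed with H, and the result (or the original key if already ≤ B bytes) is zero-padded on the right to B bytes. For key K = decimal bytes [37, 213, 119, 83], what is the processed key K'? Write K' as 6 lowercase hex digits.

|K| = 4 > B = 3, so first hash the key.
H(K): even-index sum = 156 mod 256 = 156; odd-index sum = 296 mod 256 = 40 → 9c 28.
Zero-pad H(K) = 9c 28 to 3 bytes: K' = 9c 28 00.

9c2800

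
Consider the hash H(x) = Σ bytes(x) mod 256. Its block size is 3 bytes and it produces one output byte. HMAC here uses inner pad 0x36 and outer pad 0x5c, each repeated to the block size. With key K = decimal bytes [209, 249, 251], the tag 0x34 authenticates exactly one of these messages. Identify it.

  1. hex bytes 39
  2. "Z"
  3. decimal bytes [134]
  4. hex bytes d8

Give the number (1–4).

Key decimal bytes [209, 249, 251] = d1 f9 fb is exactly B = 3 bytes: K' = d1 f9 fb.
K' ⊕ ipad = e7 cf cd; K' ⊕ opad = 8d a5 a7.
m1: inner = H(e7 cf cd 39) = bc; tag = H(8d a5 a7 bc) = 95
m2: inner = H(e7 cf cd 5a) = dd; tag = H(8d a5 a7 dd) = b6
m3: inner = H(e7 cf cd 86) = 09; tag = H(8d a5 a7 09) = e2
m4: inner = H(e7 cf cd d8) = 5b; tag = H(8d a5 a7 5b) = 34 ← matches

4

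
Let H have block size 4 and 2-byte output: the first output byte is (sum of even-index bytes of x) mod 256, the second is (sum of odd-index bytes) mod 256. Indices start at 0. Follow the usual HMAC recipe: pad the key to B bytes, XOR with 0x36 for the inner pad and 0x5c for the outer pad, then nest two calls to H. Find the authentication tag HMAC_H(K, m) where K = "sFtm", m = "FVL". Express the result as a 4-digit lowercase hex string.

706c

Key "sFtm" = 73 46 74 6d is exactly B = 4 bytes: K' = 73 46 74 6d.
K' ⊕ ipad = 45 70 42 5b.  K' ⊕ opad = 2f 1a 28 31.
Inner input = (K'⊕ipad) ∥ m = 45 70 42 5b ∥ 46 56 4c.
Inner hash: even-index sum = 281 mod 256 = 25; odd-index sum = 289 mod 256 = 33 → 19 21.
Outer input = (K'⊕opad) ∥ inner = 2f 1a 28 31 ∥ 19 21.
Outer hash (tag): even-index sum = 112 mod 256 = 112; odd-index sum = 108 mod 256 = 108 → 70 6c.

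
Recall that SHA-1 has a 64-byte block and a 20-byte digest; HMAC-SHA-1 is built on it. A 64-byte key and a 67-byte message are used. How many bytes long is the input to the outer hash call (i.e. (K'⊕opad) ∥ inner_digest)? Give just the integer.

84

Key is 64 ≤ 64 bytes, zero-padded: |K'| = 64.
Outer input = (K'⊕opad) ∥ H(inner) → 64 + 20 = 84 bytes.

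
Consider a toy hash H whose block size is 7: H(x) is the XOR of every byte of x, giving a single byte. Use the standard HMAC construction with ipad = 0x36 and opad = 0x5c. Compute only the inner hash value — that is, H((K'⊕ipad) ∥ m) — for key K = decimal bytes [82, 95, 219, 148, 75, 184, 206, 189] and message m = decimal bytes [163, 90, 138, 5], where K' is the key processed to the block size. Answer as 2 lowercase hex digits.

82

Key decimal bytes [82, 95, 219, 148, 75, 184, 206, 189] = 52 5f db 94 4b b8 ce bd is 8 bytes > B = 7, so hash it first: H(key) = c2, then zero-pad to 7 bytes: K' = c2 00 00 00 00 00 00.
K' ⊕ ipad = f4 36 36 36 36 36 36.
Inner input = f4 36 36 36 36 36 36 ∥ a3 5a 8a 05.
Inner hash: XOR f4⊕36⊕36⊕36⊕36⊕36⊕36⊕a3⊕5a⊕8a⊕05 = 82.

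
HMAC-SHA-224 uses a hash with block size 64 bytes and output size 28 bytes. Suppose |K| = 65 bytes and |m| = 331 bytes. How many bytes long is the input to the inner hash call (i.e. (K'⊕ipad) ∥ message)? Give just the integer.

395

Key is 65 > 64 bytes, so it is hashed to 28 bytes then zero-padded to 64: |K'| = 64.
Inner input = (K'⊕ipad) ∥ m → 64 + 331 = 395 bytes.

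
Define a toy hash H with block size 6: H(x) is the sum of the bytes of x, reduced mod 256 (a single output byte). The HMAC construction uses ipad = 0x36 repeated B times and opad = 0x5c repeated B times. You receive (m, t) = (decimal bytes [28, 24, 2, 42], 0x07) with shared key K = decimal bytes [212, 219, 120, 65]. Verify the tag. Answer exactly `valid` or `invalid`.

invalid

Key decimal bytes [212, 219, 120, 65] = d4 db 78 41 is 4 bytes ≤ B = 6; zero-pad to 6 bytes: K' = d4 db 78 41 00 00.
K' ⊕ ipad = e2 ed 4e 77 36 36; K' ⊕ opad = 88 87 24 1d 5c 5c.
Inner hash: sum = 226+237+78+119+54+54+28+24+2+42 = 864; mod 256 = 96 → 60.
Outer hash (recomputed tag): sum = 136+135+36+29+92+92+96 = 616; mod 256 = 104 → 68.
Recomputed tag = 68; claimed = 07 → mismatch.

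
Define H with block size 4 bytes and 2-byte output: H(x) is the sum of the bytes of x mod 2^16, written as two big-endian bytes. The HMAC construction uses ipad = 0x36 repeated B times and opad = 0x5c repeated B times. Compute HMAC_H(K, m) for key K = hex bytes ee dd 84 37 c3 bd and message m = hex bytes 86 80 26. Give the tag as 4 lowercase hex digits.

Key hex bytes ee dd 84 37 c3 bd is 6 bytes > B = 4, so hash it first: H(key) = 04 06, then zero-pad to 4 bytes: K' = 04 06 00 00.
K' ⊕ ipad = 32 30 36 36.  K' ⊕ opad = 58 5a 5c 5c.
Inner input = (K'⊕ipad) ∥ m = 32 30 36 36 ∥ 86 80 26.
Inner hash: sum = 50+48+54+54+134+128+38 = 506 → 01 fa.
Outer input = (K'⊕opad) ∥ inner = 58 5a 5c 5c ∥ 01 fa.
Outer hash (tag): sum = 88+90+92+92+1+250 = 613 → 02 65.

0265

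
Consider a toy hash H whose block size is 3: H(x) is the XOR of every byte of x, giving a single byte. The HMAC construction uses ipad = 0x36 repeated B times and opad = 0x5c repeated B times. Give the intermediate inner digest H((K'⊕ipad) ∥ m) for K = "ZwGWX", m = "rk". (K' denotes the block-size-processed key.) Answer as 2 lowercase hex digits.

4a

Key "ZwGWX" = 5a 77 47 57 58 is 5 bytes > B = 3, so hash it first: H(key) = 65, then zero-pad to 3 bytes: K' = 65 00 00.
K' ⊕ ipad = 53 36 36.
Inner input = 53 36 36 ∥ 72 6b.
Inner hash: XOR 53⊕36⊕36⊕72⊕6b = 4a.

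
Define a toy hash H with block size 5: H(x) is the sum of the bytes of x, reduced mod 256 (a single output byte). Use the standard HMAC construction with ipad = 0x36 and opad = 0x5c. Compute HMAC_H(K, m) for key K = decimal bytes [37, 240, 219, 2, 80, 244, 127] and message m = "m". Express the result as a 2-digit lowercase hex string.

Key decimal bytes [37, 240, 219, 2, 80, 244, 127] = 25 f0 db 02 50 f4 7f is 7 bytes > B = 5, so hash it first: H(key) = b5, then zero-pad to 5 bytes: K' = b5 00 00 00 00.
K' ⊕ ipad = 83 36 36 36 36.  K' ⊕ opad = e9 5c 5c 5c 5c.
Inner input = (K'⊕ipad) ∥ m = 83 36 36 36 36 ∥ 6d.
Inner hash: sum = 131+54+54+54+54+109 = 456; mod 256 = 200 → c8.
Outer input = (K'⊕opad) ∥ inner = e9 5c 5c 5c 5c ∥ c8.
Outer hash (tag): sum = 233+92+92+92+92+200 = 801; mod 256 = 33 → 21.

21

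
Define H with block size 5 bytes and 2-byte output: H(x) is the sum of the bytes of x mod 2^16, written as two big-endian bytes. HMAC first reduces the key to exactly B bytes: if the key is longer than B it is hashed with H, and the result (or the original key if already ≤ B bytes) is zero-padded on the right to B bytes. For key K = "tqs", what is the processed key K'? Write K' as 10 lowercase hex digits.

7471730000

Key "tqs" = 74 71 73 is 3 bytes ≤ B = 5; zero-pad to 5 bytes: K' = 74 71 73 00 00.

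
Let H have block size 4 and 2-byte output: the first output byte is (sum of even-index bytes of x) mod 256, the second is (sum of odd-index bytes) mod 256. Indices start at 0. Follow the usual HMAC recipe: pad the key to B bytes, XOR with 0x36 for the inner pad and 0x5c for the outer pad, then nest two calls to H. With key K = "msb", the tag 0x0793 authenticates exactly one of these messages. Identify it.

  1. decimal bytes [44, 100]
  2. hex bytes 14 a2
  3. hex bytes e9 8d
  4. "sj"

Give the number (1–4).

Key "msb" = 6d 73 62 is 3 bytes ≤ B = 4; zero-pad to 4 bytes: K' = 6d 73 62 00.
K' ⊕ ipad = 5b 45 54 36; K' ⊕ opad = 31 2f 3e 5c.
m1: inner = H(5b 45 54 36 2c 64) = db df; tag = H(31 2f 3e 5c db df) = 4a6a
m2: inner = H(5b 45 54 36 14 a2) = c3 1d; tag = H(31 2f 3e 5c c3 1d) = 32a8
m3: inner = H(5b 45 54 36 e9 8d) = 98 08; tag = H(31 2f 3e 5c 98 08) = 0793 ← matches
m4: inner = H(5b 45 54 36 73 6a) = 22 e5; tag = H(31 2f 3e 5c 22 e5) = 9170

3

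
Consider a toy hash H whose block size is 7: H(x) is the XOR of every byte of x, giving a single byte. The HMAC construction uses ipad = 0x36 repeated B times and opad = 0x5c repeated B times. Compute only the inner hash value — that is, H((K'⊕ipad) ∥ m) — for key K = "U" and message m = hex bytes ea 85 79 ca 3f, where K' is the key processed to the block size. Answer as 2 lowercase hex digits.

80

Key "U" = 55 is 1 byte ≤ B = 7; zero-pad to 7 bytes: K' = 55 00 00 00 00 00 00.
K' ⊕ ipad = 63 36 36 36 36 36 36.
Inner input = 63 36 36 36 36 36 36 ∥ ea 85 79 ca 3f.
Inner hash: XOR 63⊕36⊕36⊕36⊕36⊕36⊕36⊕ea⊕85⊕79⊕ca⊕3f = 80.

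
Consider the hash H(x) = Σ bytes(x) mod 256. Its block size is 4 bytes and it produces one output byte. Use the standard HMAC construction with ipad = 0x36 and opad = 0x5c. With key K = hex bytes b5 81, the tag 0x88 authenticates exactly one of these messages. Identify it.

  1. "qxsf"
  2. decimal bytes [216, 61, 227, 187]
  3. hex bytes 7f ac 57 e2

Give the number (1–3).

3

Key hex bytes b5 81 is 2 bytes ≤ B = 4; zero-pad to 4 bytes: K' = b5 81 00 00.
K' ⊕ ipad = 83 b7 36 36; K' ⊕ opad = e9 dd 5c 5c.
m1: inner = H(83 b7 36 36 71 78 73 66) = 68; tag = H(e9 dd 5c 5c 68) = e6
m2: inner = H(83 b7 36 36 d8 3d e3 bb) = 59; tag = H(e9 dd 5c 5c 59) = d7
m3: inner = H(83 b7 36 36 7f ac 57 e2) = 0a; tag = H(e9 dd 5c 5c 0a) = 88 ← matches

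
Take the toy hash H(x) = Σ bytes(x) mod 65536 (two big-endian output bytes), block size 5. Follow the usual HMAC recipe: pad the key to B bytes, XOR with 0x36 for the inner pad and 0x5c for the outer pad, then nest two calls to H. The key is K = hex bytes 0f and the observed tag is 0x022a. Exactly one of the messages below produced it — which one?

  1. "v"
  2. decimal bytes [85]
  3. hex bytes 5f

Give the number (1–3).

Key hex bytes 0f is 1 byte ≤ B = 5; zero-pad to 5 bytes: K' = 0f 00 00 00 00.
K' ⊕ ipad = 39 36 36 36 36; K' ⊕ opad = 53 5c 5c 5c 5c.
m1: inner = H(39 36 36 36 36 76) = 01 87; tag = H(53 5c 5c 5c 5c 01 87) = 024b
m2: inner = H(39 36 36 36 36 55) = 01 66; tag = H(53 5c 5c 5c 5c 01 66) = 022a ← matches
m3: inner = H(39 36 36 36 36 5f) = 01 70; tag = H(53 5c 5c 5c 5c 01 70) = 0234

2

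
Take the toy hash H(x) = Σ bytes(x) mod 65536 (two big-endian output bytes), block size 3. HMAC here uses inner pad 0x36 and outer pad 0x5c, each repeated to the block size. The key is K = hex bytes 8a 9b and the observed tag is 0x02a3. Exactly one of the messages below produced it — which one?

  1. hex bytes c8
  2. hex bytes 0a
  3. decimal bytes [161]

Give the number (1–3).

2

Key hex bytes 8a 9b is 2 bytes ≤ B = 3; zero-pad to 3 bytes: K' = 8a 9b 00.
K' ⊕ ipad = bc ad 36; K' ⊕ opad = d6 c7 5c.
m1: inner = H(bc ad 36 c8) = 02 67; tag = H(d6 c7 5c 02 67) = 0262
m2: inner = H(bc ad 36 0a) = 01 a9; tag = H(d6 c7 5c 01 a9) = 02a3 ← matches
m3: inner = H(bc ad 36 a1) = 02 40; tag = H(d6 c7 5c 02 40) = 023b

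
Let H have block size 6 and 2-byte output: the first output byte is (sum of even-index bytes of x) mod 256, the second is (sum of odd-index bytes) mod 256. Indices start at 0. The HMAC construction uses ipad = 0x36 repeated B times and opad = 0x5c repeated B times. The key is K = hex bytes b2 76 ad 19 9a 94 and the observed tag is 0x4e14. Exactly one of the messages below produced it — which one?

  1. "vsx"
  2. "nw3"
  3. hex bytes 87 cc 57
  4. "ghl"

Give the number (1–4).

3

Key hex bytes b2 76 ad 19 9a 94 is exactly B = 6 bytes: K' = b2 76 ad 19 9a 94.
K' ⊕ ipad = 84 40 9b 2f ac a2; K' ⊕ opad = ee 2a f1 45 c6 c8.
m1: inner = H(84 40 9b 2f ac a2 76 73 78) = b9 84; tag = H(ee 2a f1 45 c6 c8 b9 84) = 5ebb
m2: inner = H(84 40 9b 2f ac a2 6e 77 33) = 6c 88; tag = H(ee 2a f1 45 c6 c8 6c 88) = 11bf
m3: inner = H(84 40 9b 2f ac a2 87 cc 57) = a9 dd; tag = H(ee 2a f1 45 c6 c8 a9 dd) = 4e14 ← matches
m4: inner = H(84 40 9b 2f ac a2 67 68 6c) = 9e 79; tag = H(ee 2a f1 45 c6 c8 9e 79) = 43b0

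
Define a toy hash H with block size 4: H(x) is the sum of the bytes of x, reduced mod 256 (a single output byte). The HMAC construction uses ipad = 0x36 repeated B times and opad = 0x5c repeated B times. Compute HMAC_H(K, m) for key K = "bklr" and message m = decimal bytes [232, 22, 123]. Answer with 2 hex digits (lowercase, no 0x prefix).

Key "bklr" = 62 6b 6c 72 is exactly B = 4 bytes: K' = 62 6b 6c 72.
K' ⊕ ipad = 54 5d 5a 44.  K' ⊕ opad = 3e 37 30 2e.
Inner input = (K'⊕ipad) ∥ m = 54 5d 5a 44 ∥ e8 16 7b.
Inner hash: sum = 84+93+90+68+232+22+123 = 712; mod 256 = 200 → c8.
Outer input = (K'⊕opad) ∥ inner = 3e 37 30 2e ∥ c8.
Outer hash (tag): sum = 62+55+48+46+200 = 411; mod 256 = 155 → 9b.

9b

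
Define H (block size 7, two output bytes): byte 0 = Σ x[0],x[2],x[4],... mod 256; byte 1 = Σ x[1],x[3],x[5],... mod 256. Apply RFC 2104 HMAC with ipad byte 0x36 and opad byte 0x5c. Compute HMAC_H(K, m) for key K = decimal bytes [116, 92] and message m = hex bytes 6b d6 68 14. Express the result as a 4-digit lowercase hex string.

e586

Key decimal bytes [116, 92] = 74 5c is 2 bytes ≤ B = 7; zero-pad to 7 bytes: K' = 74 5c 00 00 00 00 00.
K' ⊕ ipad = 42 6a 36 36 36 36 36.  K' ⊕ opad = 28 00 5c 5c 5c 5c 5c.
Inner input = (K'⊕ipad) ∥ m = 42 6a 36 36 36 36 36 ∥ 6b d6 68 14.
Inner hash: even-index sum = 462 mod 256 = 206; odd-index sum = 425 mod 256 = 169 → ce a9.
Outer input = (K'⊕opad) ∥ inner = 28 00 5c 5c 5c 5c 5c ∥ ce a9.
Outer hash (tag): even-index sum = 485 mod 256 = 229; odd-index sum = 390 mod 256 = 134 → e5 86.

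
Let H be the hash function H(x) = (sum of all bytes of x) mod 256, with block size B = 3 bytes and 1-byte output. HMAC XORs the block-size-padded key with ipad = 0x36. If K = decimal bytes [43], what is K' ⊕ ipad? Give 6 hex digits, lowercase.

Key decimal bytes [43] = 2b is 1 byte ≤ B = 3; zero-pad to 3 bytes: K' = 2b 00 00.
XOR each byte with 0x36: 2b⊕36=1d, 00⊕36=36, 00⊕36=36.

1d3636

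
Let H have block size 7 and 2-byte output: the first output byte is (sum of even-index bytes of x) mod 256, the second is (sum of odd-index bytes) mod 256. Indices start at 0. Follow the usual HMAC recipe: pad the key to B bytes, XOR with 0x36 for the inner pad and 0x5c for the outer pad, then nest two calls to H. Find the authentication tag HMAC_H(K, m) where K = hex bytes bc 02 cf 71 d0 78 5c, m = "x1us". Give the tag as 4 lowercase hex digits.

b526

Key hex bytes bc 02 cf 71 d0 78 5c is exactly B = 7 bytes: K' = bc 02 cf 71 d0 78 5c.
K' ⊕ ipad = 8a 34 f9 47 e6 4e 6a.  K' ⊕ opad = e0 5e 93 2d 8c 24 00.
Inner input = (K'⊕ipad) ∥ m = 8a 34 f9 47 e6 4e 6a ∥ 78 31 75 73.
Inner hash: even-index sum = 887 mod 256 = 119; odd-index sum = 438 mod 256 = 182 → 77 b6.
Outer input = (K'⊕opad) ∥ inner = e0 5e 93 2d 8c 24 00 ∥ 77 b6.
Outer hash (tag): even-index sum = 693 mod 256 = 181; odd-index sum = 294 mod 256 = 38 → b5 26.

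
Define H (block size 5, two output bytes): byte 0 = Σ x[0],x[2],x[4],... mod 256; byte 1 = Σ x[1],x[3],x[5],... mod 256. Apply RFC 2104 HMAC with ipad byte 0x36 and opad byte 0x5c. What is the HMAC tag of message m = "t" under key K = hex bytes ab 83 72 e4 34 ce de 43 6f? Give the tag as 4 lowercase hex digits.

7294

Key hex bytes ab 83 72 e4 34 ce de 43 6f is 9 bytes > B = 5, so hash it first: H(key) = 9e 78, then zero-pad to 5 bytes: K' = 9e 78 00 00 00.
K' ⊕ ipad = a8 4e 36 36 36.  K' ⊕ opad = c2 24 5c 5c 5c.
Inner input = (K'⊕ipad) ∥ m = a8 4e 36 36 36 ∥ 74.
Inner hash: even-index sum = 276 mod 256 = 20; odd-index sum = 248 mod 256 = 248 → 14 f8.
Outer input = (K'⊕opad) ∥ inner = c2 24 5c 5c 5c ∥ 14 f8.
Outer hash (tag): even-index sum = 626 mod 256 = 114; odd-index sum = 148 mod 256 = 148 → 72 94.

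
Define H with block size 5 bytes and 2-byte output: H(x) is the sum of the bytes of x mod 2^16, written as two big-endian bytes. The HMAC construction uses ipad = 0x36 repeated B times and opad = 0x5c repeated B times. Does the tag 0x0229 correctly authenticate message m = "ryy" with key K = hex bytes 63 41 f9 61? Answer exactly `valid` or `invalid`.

valid

Key hex bytes 63 41 f9 61 is 4 bytes ≤ B = 5; zero-pad to 5 bytes: K' = 63 41 f9 61 00.
K' ⊕ ipad = 55 77 cf 57 36; K' ⊕ opad = 3f 1d a5 3d 5c.
Inner hash: sum = 85+119+207+87+54+114+121+121 = 908 → 03 8c.
Outer hash (recomputed tag): sum = 63+29+165+61+92+3+140 = 553 → 02 29.
Recomputed tag = 0229; claimed = 0229 → match.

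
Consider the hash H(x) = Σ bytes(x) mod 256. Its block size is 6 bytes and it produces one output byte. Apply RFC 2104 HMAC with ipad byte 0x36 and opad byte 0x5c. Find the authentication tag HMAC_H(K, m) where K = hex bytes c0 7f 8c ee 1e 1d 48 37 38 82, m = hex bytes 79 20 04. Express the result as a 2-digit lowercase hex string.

Key hex bytes c0 7f 8c ee 1e 1d 48 37 38 82 is 10 bytes > B = 6, so hash it first: H(key) = 2d, then zero-pad to 6 bytes: K' = 2d 00 00 00 00 00.
K' ⊕ ipad = 1b 36 36 36 36 36.  K' ⊕ opad = 71 5c 5c 5c 5c 5c.
Inner input = (K'⊕ipad) ∥ m = 1b 36 36 36 36 36 ∥ 79 20 04.
Inner hash: sum = 27+54+54+54+54+54+121+32+4 = 454; mod 256 = 198 → c6.
Outer input = (K'⊕opad) ∥ inner = 71 5c 5c 5c 5c 5c ∥ c6.
Outer hash (tag): sum = 113+92+92+92+92+92+198 = 771; mod 256 = 3 → 03.

03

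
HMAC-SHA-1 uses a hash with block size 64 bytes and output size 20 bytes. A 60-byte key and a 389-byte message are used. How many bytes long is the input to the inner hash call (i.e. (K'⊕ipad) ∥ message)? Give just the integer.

Key is 60 ≤ 64 bytes, zero-padded: |K'| = 64.
Inner input = (K'⊕ipad) ∥ m → 64 + 389 = 453 bytes.

453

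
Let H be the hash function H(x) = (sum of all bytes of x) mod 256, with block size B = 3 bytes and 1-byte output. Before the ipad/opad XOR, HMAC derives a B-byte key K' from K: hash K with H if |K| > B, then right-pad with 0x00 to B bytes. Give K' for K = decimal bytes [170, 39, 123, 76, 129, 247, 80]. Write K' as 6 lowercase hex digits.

|K| = 7 > B = 3, so first hash the key.
H(K): sum = 170+39+123+76+129+247+80 = 864; mod 256 = 96 → 60.
Zero-pad H(K) = 60 to 3 bytes: K' = 60 00 00.

600000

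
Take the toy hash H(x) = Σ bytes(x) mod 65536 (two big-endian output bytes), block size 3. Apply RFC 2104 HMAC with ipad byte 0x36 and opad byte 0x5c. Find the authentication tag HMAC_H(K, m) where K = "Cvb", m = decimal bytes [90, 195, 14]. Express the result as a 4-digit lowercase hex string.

Key "Cvb" = 43 76 62 is exactly B = 3 bytes: K' = 43 76 62.
K' ⊕ ipad = 75 40 54.  K' ⊕ opad = 1f 2a 3e.
Inner input = (K'⊕ipad) ∥ m = 75 40 54 ∥ 5a c3 0e.
Inner hash: sum = 117+64+84+90+195+14 = 564 → 02 34.
Outer input = (K'⊕opad) ∥ inner = 1f 2a 3e ∥ 02 34.
Outer hash (tag): sum = 31+42+62+2+52 = 189 → 00 bd.

00bd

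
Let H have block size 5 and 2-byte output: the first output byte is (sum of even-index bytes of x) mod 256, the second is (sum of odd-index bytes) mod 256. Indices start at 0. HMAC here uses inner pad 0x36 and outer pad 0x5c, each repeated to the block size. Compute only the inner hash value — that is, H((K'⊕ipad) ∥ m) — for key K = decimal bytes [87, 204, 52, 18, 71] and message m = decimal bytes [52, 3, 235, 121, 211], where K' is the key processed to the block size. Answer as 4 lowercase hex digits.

Key decimal bytes [87, 204, 52, 18, 71] = 57 cc 34 12 47 is exactly B = 5 bytes: K' = 57 cc 34 12 47.
K' ⊕ ipad = 61 fa 02 24 71.
Inner input = 61 fa 02 24 71 ∥ 34 03 eb 79 d3.
Inner hash: even-index sum = 336 mod 256 = 80; odd-index sum = 784 mod 256 = 16 → 50 10.

5010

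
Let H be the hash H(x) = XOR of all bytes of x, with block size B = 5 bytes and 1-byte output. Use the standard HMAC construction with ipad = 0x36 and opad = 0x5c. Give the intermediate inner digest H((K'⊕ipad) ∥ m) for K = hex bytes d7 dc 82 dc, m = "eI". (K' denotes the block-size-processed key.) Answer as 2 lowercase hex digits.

4f

Key hex bytes d7 dc 82 dc is 4 bytes ≤ B = 5; zero-pad to 5 bytes: K' = d7 dc 82 dc 00.
K' ⊕ ipad = e1 ea b4 ea 36.
Inner input = e1 ea b4 ea 36 ∥ 65 49.
Inner hash: XOR e1⊕ea⊕b4⊕ea⊕36⊕65⊕49 = 4f.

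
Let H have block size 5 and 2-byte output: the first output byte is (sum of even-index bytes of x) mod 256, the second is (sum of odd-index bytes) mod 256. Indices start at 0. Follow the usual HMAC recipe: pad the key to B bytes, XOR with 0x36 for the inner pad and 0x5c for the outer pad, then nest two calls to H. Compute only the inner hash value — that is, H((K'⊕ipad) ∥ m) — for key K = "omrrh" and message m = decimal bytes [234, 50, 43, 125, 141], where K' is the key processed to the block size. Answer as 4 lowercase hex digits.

aa41

Key "omrrh" = 6f 6d 72 72 68 is exactly B = 5 bytes: K' = 6f 6d 72 72 68.
K' ⊕ ipad = 59 5b 44 44 5e.
Inner input = 59 5b 44 44 5e ∥ ea 32 2b 7d 8d.
Inner hash: even-index sum = 426 mod 256 = 170; odd-index sum = 577 mod 256 = 65 → aa 41.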